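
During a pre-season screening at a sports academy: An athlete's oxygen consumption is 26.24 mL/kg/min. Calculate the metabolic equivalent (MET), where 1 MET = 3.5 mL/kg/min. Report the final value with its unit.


MET = VO2 / 3.5
= 26.24 / 3.5
= 7.5 METs

7.5 METs


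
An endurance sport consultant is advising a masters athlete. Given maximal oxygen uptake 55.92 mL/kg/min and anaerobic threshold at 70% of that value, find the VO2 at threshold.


Percentage as decimal = 0.7
VO2 at AT = 55.92 * 0.7 = 39.14 mL/kg/min

39.14 mL/kg/min


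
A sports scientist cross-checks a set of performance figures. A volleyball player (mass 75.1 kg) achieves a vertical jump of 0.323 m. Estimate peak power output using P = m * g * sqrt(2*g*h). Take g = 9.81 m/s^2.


2 * g * h = 2 * 9.81 * 0.323 = 6.33726
sqrt(6.33726) = 2.517392 m/s
P = 75.1 * 9.81 * 2.517392 = 1854.64 W

1854.64 W


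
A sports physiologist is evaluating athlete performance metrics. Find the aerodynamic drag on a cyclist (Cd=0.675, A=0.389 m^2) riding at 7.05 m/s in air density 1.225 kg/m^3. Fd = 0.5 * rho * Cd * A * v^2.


Fd = 0.5 * 1.225 * 0.675 * 0.389 * 7.05^2
= 0.5 * 1.225 * 0.675 * 0.389 * 49.7025
= 7.994 N

7.994 N


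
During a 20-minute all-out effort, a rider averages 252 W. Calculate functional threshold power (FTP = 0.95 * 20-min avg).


FTP = 0.95 * 252
= 239.4 W

239.4 W


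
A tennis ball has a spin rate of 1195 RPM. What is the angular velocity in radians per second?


Convert RPM to rad/s: multiply by 2*pi and divide by 60
omega = 1195 * 2 * pi / 60
= 125.14 rad/s

125.14 rad/s


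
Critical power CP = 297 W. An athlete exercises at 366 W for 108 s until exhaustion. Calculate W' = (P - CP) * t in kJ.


P - CP = 366 - 297 = 69 W
W' = 69 * 108 = 7452 J
= 7452 / 1000 = 7.452 kJ

7.452 kJ


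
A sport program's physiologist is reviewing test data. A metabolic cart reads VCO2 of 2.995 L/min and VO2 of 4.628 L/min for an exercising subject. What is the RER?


RER = VCO2 / VO2 = 2.995 / 4.628 = 0.6471

0.6471


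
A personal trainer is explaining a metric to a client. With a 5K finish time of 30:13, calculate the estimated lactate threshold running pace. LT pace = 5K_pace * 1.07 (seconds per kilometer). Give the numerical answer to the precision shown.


Race duration = 1813 s for 5 km
Average pace = 1813 / 5 = 362.6 s/km
LT pace = 362.6 * 1.07
= 387.98 s/km

387.98 s/km


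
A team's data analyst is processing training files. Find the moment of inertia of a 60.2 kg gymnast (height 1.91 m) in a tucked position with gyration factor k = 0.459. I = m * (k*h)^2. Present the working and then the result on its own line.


Radius of gyration = 0.459 * 1.91 = 0.87669 m
I = 60.2 * 0.87669^2
= 60.2 * 0.768585
= 46.269 kg*m^2

46.269 kg*m^2


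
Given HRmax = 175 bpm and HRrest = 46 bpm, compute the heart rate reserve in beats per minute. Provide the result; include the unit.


Heart rate reserve = maximum HR minus resting HR
HRR = 175 - 46 = 129 bpm

129 bpm


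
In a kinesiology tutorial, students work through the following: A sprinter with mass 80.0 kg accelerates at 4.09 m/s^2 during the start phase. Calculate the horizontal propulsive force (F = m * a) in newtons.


F = m * a
= 80.0 * 4.09
= 327.2 N

327.2 N


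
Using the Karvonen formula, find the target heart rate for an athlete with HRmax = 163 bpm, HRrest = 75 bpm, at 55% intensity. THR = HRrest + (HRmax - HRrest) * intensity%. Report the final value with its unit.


HRR = 163 - 75 = 88
THR = 75 + 88 * 0.55
= 75 + 48.4
= 123.4 bpm

123.4 bpm


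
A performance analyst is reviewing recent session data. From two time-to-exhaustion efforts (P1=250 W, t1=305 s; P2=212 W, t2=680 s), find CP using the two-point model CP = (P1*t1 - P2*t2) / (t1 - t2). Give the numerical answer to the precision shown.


Work in trial 1 = 76250 J
Work in trial 2 = 144160 J
Delta work = -67910 J
Delta time = -375 s
CP = -67910 / -375 = 181.09 W

181.09 W


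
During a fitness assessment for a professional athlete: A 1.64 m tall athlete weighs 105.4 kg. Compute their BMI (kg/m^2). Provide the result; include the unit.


height^2 = 2.6896 m^2
BMI = 105.4 / 2.6896 = 39.19 kg/m^2

39.19 kg/m^2


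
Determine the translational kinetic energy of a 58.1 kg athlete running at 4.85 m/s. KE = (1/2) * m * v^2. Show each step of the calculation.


KE = 0.5 * m * v^2
= 0.5 * 58.1 * 4.85^2
= 0.5 * 58.1 * 23.5225
= 683.33 J

683.33 J


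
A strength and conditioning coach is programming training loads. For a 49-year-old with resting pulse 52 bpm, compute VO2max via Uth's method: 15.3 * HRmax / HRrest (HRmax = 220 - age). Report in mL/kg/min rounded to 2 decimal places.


Step 1: HRmax = 220 - 49 = 171 bpm
Step 2: Ratio = 171 / 52 = 3.2885
Step 3: VO2max = 15.3 * 3.2885 = 50.31 mL/kg/min

50.31 mL/kg/min


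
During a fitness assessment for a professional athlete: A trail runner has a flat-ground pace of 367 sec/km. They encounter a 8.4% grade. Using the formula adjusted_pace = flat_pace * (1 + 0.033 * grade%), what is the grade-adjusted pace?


Grade factor = 1 + 0.033 * 8.4 = 1.2772
Adjusted = 367 * 1.2772 = 468.73 sec/km

468.73 s/km


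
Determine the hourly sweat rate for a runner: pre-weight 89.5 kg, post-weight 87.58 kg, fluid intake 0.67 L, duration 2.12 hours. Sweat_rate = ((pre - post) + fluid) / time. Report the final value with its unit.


Mass lost = 89.5 - 87.58 = 1.92 kg
Add fluid consumed: 1.92 + 0.67 = 2.59 L total sweat
Sweat rate = 2.59 / 2.12 = 1.222 L/h

1.222 L/h


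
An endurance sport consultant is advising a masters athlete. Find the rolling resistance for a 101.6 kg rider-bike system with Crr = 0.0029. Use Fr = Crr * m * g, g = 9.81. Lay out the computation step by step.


m * g = 101.6 * 9.81 = 996.696 N
Fr = 0.0029 * 996.696 = 2.89 N

2.89 N


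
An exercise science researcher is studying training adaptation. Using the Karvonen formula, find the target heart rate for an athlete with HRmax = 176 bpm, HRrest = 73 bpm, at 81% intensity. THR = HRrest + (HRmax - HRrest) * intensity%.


HRR = 176 - 73 = 103
THR = 73 + 103 * 0.81
= 73 + 83.43
= 156.43 bpm

156.43 bpm


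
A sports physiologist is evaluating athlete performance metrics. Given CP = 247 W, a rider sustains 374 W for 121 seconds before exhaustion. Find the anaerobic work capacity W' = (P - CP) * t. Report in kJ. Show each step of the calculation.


Excess power = 374 - 247 = 127 W
Work above CP = 127 * 121 = 15367 J
W' = 15.367 kJ

15.367 kJ


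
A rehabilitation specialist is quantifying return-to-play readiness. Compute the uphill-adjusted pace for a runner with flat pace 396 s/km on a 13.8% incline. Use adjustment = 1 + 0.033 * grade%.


Adjustment factor = 1 + 0.033 * 13.8 = 1.4554
Grade-adjusted pace = 396 * 1.4554 = 576.34 s/km

576.34 s/km


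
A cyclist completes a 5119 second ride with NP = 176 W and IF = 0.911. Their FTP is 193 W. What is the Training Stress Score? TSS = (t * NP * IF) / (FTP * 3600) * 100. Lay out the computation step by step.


t * NP * IF = 5119 * 176 * 0.911 = 820759.984
FTP * 3600 = 694800
TSS = (820759.984 / 694800) * 100 = 118.13

118.13 TSS


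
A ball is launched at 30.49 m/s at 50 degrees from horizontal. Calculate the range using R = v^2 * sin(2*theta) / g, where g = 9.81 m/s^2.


sin(2 * 50) = sin(100) = 0.984808
v^2 = 30.49^2 = 929.6401
R = 929.6401 * 0.984808 / 9.81
= 93.325 m

93.325 m


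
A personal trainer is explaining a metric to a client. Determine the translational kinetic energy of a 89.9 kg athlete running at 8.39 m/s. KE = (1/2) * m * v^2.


KE = 0.5 * m * v^2
= 0.5 * 89.9 * 8.39^2
= 0.5 * 89.9 * 70.3921
= 3164.12 J

3164.12 J


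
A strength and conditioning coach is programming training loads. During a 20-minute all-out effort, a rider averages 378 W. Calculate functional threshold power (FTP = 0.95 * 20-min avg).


FTP = 0.95 * 378
= 359.1 W

359.1 W


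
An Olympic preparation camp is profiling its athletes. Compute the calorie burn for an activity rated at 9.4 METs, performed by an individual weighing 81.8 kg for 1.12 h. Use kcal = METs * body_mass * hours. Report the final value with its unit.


Product of METs and mass = 9.4 * 81.8 = 768.92
Total kcal = 768.92 * 1.12 = 861.19 kcal

861.19 kcal


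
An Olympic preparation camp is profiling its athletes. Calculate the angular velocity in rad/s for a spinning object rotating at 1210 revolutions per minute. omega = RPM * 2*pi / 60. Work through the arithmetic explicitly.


omega = RPM * 2*pi / 60
= 1210 * 6.28318531 / 60
= 126.711 rad/s

126.711 rad/s


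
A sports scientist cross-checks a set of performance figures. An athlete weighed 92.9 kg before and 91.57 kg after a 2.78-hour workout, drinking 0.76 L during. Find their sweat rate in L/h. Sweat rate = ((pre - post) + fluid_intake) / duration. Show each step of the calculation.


Body mass change = 1.33 kg
Total sweat loss = 1.33 + 0.76 = 2.09 L
Rate = 2.09 / 2.78 = 0.752 L/h

0.752 L/h


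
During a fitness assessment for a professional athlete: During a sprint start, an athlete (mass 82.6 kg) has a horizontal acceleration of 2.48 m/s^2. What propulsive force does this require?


Propulsive force = mass * acceleration
= 82.6 kg * 2.48 m/s^2
= 204.85 N

204.85 N


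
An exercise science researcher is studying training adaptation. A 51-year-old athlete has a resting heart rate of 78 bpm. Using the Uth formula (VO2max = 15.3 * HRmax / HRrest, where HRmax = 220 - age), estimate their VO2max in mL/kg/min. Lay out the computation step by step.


HRmax = 220 - 51 = 169 bpm
Ratio = HRmax / HRrest = 169 / 78 = 2.1667
VO2max = 15.3 * 2.1667 = 33.15 mL/kg/min

33.15 mL/kg/min


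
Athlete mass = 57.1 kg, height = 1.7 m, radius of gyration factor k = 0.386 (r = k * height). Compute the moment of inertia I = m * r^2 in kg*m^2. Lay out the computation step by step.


r = k * height = 0.386 * 1.7 = 0.6562 m
r^2 = 0.6562^2 = 0.430598
I = 57.1 * 0.430598 = 24.587 kg*m^2

24.587 kg*m^2


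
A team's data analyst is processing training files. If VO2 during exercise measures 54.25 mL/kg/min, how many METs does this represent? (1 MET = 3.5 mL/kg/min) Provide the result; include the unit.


METs = VO2 / 3.5 = 54.25 / 3.5 = 15.5

15.5 METs


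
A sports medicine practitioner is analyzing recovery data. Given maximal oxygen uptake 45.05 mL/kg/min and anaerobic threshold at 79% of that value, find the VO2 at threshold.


Percentage as decimal = 0.79
VO2 at AT = 45.05 * 0.79 = 35.59 mL/kg/min

35.59 mL/kg/min


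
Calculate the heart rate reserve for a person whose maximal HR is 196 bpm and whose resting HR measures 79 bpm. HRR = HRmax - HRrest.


HRmax = 196 bpm
HRrest = 79 bpm
HRR = 196 - 79 = 117 bpm

117 bpm


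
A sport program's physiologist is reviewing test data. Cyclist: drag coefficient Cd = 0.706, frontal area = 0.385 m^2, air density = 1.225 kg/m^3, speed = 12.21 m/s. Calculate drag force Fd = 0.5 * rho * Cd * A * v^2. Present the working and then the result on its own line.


v^2 = 12.21^2 = 149.0841
Fd = 0.5 * 1.225 * 0.706 * 0.385 * 149.0841
= 24.82 N

24.82 N


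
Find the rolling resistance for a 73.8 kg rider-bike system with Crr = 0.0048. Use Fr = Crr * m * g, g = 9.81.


m * g = 73.8 * 9.81 = 723.978 N
Fr = 0.0048 * 723.978 = 3.475 N

3.475 N


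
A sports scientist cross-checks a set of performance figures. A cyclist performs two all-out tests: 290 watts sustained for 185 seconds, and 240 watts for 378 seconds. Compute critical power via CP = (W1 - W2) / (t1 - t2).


W1 = P1 * t1 = 290 * 185 = 53650 J
W2 = P2 * t2 = 240 * 378 = 90720 J
CP = (53650 - 90720) / (185 - 378)
= 192.07 W

192.07 W


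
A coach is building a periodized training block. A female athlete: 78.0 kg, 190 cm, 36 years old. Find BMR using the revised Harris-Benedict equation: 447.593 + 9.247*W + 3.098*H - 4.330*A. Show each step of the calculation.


Intercept = 447.593
Weight contribution = 9.247 * 78.0 = 721.266
Height contribution = 3.098 * 190 = 588.62
Age contribution = 4.33 * 36 = 155.88
BMR = 447.593 + 721.266 + 588.62 - 155.88
= 1601.6 kcal/day

1601.6 kcal/day


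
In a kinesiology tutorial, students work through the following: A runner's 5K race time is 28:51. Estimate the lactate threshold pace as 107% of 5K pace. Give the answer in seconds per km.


Total race time = 28*60 + 51 = 1731 seconds
5K pace = 1731 / 5 = 346.2 sec/km
LT pace = 346.2 * 1.07 = 370.43 sec/km

370.43 s/km


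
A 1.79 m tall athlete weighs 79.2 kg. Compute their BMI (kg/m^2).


height^2 = 3.2041 m^2
BMI = 79.2 / 3.2041 = 24.72 kg/m^2

24.72 kg/m^2


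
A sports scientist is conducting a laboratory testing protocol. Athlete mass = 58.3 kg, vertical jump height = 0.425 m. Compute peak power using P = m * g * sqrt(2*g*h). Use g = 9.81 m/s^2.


sqrt(2 * 9.81 * 0.425) = sqrt(8.3385) = 2.887646 m/s
P = 58.3 * 9.81 * 2.887646
= 1651.51 W

1651.51 W


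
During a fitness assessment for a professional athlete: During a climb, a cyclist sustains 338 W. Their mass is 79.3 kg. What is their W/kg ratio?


Power-to-weight = 338 W / 79.3 kg
= 4.262 W/kg

4.262 W/kg


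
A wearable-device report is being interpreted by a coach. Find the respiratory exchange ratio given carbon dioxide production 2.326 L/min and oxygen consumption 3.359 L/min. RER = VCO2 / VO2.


VCO2 = 2.326 L/min
VO2 = 3.359 L/min
RER = 2.326 / 3.359 = 0.6925

0.6925


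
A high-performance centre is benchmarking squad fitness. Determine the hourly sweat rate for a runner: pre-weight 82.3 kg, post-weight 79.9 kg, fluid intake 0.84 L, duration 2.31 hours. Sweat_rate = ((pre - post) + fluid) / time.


Mass lost = 82.3 - 79.9 = 2.4 kg
Add fluid consumed: 2.4 + 0.84 = 3.24 L total sweat
Sweat rate = 3.24 / 2.31 = 1.403 L/h

1.403 L/h


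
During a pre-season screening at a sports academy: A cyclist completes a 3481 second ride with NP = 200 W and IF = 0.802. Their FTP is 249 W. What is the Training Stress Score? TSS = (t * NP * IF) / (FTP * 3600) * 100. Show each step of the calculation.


t * NP * IF = 3481 * 200 * 0.802 = 558352.4
FTP * 3600 = 896400
TSS = (558352.4 / 896400) * 100 = 62.29

62.29 TSS


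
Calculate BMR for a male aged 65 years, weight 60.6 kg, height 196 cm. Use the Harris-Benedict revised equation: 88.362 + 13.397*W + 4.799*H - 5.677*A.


Substituting values:
W term = 13.397 * 60.6 = 811.8582
H term = 4.799 * 196 = 940.604
A term = 5.677 * 65 = 369.005
BMR = 1471.82 kcal/day

1471.82 kcal/day


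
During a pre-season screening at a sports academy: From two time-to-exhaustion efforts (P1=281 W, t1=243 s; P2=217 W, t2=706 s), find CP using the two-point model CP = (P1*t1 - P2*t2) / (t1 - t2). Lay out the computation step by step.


Work in trial 1 = 68283 J
Work in trial 2 = 153202 J
Delta work = -84919 J
Delta time = -463 s
CP = -84919 / -463 = 183.41 W

183.41 W


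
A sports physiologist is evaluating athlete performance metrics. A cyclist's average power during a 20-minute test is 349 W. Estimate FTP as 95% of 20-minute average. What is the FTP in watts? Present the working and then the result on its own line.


FTP = 20-min power * 0.95
= 349 * 0.95
= 331.55 W

331.55 W


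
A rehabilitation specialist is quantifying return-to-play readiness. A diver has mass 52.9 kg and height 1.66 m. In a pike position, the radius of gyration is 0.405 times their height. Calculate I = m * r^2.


r = 0.405 * 1.66 = 0.6723 m
I = m * r^2 = 52.9 * 0.451987 = 23.91 kg*m^2

23.91 kg*m^2


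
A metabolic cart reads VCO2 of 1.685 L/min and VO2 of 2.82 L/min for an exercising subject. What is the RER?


RER = VCO2 / VO2 = 1.685 / 2.82 = 0.5975

0.5975


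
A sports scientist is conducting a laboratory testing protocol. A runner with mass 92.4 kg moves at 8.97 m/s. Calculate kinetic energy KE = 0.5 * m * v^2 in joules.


v^2 = 8.97^2 = 80.4609
KE = 0.5 * 92.4 * 80.4609
= 3717.29 J

3717.29 J


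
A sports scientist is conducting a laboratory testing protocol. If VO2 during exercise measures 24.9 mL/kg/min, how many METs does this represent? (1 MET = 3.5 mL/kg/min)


METs = VO2 / 3.5 = 24.9 / 3.5 = 7.11

7.11 METs


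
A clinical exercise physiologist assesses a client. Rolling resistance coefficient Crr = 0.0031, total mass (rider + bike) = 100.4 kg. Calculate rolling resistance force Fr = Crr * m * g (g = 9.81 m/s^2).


Fr = Crr * m * g
= 0.0031 * 100.4 * 9.81
= 3.053 N

3.053 N


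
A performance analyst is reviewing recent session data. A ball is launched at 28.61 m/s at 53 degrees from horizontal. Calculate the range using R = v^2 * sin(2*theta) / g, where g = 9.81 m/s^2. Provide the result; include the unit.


sin(2 * 53) = sin(106) = 0.961262
v^2 = 28.61^2 = 818.5321
R = 818.5321 * 0.961262 / 9.81
= 80.206 m

80.206 m


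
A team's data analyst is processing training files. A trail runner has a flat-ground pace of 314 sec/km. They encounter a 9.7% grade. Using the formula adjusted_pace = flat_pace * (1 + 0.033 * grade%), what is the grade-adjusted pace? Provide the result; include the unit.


Grade factor = 1 + 0.033 * 9.7 = 1.3201
Adjusted = 314 * 1.3201 = 414.51 sec/km

414.51 s/km


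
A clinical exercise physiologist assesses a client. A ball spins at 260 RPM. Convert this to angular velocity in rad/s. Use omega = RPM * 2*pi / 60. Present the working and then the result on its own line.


omega = 260 * 2 * pi / 60
= 260 * 6.28318531 / 60
= 1633.628 / 60
= 27.227 rad/s

27.227 rad/s


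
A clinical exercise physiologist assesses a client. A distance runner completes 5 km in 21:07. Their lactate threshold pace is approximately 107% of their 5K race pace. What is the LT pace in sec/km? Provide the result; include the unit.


Convert to seconds: 21 min 7 s = 1267 s
Pace per km = 1267 / 5 = 253.4 s/km
LT pace = 253.4 * 1.07 = 271.14 s/km

271.14 s/km


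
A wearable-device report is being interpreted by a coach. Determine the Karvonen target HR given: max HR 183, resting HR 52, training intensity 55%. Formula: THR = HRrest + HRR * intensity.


HRR = HRmax - HRrest = 183 - 52 = 131
THR = 52 + 131 * 0.55
= 124.05 bpm

124.05 bpm


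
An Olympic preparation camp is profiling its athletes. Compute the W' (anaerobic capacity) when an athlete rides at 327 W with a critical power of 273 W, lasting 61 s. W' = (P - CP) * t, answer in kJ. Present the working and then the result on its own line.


Above-CP power = 54 W
Duration = 61 s
W' = 54 * 61 = 3294 J
Convert: 3294 / 1000 = 3.294 kJ

3.294 kJ


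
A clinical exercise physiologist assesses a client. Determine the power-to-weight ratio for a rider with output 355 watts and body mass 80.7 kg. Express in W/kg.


P/W = 355 / 80.7 = 4.399 W/kg

4.399 W/kg


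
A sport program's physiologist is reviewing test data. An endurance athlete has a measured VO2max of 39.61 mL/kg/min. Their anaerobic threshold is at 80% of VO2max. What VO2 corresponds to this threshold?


Anaerobic threshold VO2 = VO2max * 80%
= 39.61 * 0.8
= 31.69 mL/kg/min

31.69 mL/kg/min


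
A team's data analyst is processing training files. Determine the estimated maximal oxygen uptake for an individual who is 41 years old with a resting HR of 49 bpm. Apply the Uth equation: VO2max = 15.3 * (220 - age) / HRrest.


HRmax = 220 - 41 = 179
VO2max = 15.3 * (179 / 49)
= 15.3 * 3.6531
= 55.89 mL/kg/min

55.89 mL/kg/min


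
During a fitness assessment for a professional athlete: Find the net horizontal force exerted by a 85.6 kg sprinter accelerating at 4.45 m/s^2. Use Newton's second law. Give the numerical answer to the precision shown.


Newton's second law: F = m * a
F = 85.6 * 4.45 = 380.92 N

380.92 N


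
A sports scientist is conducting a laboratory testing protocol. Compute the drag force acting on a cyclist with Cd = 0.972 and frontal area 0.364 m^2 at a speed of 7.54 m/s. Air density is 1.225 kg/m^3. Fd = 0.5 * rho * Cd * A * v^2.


Step 1: v^2 = 56.8516
Step 2: Fd = 0.5 * 1.225 * 0.972 * 0.364 * 56.8516
= 12.32 N

12.32 N


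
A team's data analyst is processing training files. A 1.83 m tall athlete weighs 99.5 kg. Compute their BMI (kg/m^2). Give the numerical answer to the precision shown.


height^2 = 3.3489 m^2
BMI = 99.5 / 3.3489 = 29.71 kg/m^2

29.71 kg/m^2


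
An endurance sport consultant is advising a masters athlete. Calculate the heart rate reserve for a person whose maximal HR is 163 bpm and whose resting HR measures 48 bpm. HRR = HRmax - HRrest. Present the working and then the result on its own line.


HRmax = 163 bpm
HRrest = 48 bpm
HRR = 163 - 48 = 115 bpm

115 bpm


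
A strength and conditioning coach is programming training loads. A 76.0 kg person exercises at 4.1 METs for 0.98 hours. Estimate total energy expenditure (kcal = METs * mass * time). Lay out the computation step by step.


Energy = METs * mass(kg) * time(h)
= 4.1 * 76.0 * 0.98
= 305.37 kcal

305.37 kcal


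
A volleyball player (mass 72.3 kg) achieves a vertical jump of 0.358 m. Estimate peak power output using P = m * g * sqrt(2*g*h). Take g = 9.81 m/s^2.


2 * g * h = 2 * 9.81 * 0.358 = 7.02396
sqrt(7.02396) = 2.650275 m/s
P = 72.3 * 9.81 * 2.650275 = 1879.74 W

1879.74 W


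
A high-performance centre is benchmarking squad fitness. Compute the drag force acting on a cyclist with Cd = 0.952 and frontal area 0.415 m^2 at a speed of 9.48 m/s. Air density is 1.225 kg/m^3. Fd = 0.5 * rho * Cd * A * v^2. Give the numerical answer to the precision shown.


Step 1: v^2 = 89.8704
Step 2: Fd = 0.5 * 1.225 * 0.952 * 0.415 * 89.8704
= 21.747 N

21.747 N


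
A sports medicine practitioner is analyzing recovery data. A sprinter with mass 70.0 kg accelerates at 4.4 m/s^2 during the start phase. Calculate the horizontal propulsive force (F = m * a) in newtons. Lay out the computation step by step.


F = m * a
= 70.0 * 4.4
= 308.0 N

308.0 N


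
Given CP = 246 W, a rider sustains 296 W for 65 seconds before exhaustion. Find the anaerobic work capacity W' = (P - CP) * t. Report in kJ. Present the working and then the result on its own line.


Excess power = 296 - 246 = 50 W
Work above CP = 50 * 65 = 3250 J
W' = 3.25 kJ

3.25 kJ


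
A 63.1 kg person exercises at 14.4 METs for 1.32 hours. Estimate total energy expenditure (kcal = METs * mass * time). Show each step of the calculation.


Energy = METs * mass(kg) * time(h)
= 14.4 * 63.1 * 1.32
= 1199.4 kcal

1199.4 kcal


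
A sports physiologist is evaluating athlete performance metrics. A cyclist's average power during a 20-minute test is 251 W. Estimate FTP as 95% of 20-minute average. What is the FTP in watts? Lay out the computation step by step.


FTP = 20-min power * 0.95
= 251 * 0.95
= 238.45 W

238.45 W


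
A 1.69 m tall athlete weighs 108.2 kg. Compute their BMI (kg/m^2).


height^2 = 2.8561 m^2
BMI = 108.2 / 2.8561 = 37.88 kg/m^2

37.88 kg/m^2


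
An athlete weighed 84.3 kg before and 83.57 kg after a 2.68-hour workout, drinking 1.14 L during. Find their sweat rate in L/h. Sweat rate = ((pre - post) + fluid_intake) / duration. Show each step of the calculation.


Body mass change = 0.73 kg
Total sweat loss = 0.73 + 1.14 = 1.87 L
Rate = 1.87 / 2.68 = 0.698 L/h

0.698 L/h


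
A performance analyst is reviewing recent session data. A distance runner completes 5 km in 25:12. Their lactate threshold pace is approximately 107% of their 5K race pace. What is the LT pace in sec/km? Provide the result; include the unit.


Convert to seconds: 25 min 12 s = 1512 s
Pace per km = 1512 / 5 = 302.4 s/km
LT pace = 302.4 * 1.07 = 323.57 s/km

323.57 s/km


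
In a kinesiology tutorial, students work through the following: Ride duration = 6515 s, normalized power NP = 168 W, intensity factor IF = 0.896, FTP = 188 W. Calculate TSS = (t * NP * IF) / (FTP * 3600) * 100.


Numerator = 6515 * 168 * 0.896 = 980689.92
Denominator = 188 * 3600 = 676800
TSS = 980689.92 / 676800 * 100
= 144.9

144.9 TSS


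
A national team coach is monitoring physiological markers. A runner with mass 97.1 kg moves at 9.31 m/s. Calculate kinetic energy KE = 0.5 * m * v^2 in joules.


v^2 = 9.31^2 = 86.6761
KE = 0.5 * 97.1 * 86.6761
= 4208.12 J

4208.12 J


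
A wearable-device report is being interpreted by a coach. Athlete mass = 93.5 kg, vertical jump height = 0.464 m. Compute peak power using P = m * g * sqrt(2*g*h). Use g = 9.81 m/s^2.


sqrt(2 * 9.81 * 0.464) = sqrt(9.10368) = 3.017231 m/s
P = 93.5 * 9.81 * 3.017231
= 2767.51 W

2767.51 W


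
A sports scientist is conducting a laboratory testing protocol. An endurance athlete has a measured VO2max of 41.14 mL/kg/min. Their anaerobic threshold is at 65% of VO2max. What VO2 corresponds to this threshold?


Anaerobic threshold VO2 = VO2max * 65%
= 41.14 * 0.65
= 26.74 mL/kg/min

26.74 mL/kg/min


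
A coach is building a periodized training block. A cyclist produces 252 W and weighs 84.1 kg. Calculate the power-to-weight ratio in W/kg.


P/W = power / mass
= 252 / 84.1
= 2.996 W/kg

2.996 W/kg


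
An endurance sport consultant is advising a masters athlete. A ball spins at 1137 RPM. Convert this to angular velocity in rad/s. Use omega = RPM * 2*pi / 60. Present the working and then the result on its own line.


omega = 1137 * 2 * pi / 60
= 1137 * 6.28318531 / 60
= 7143.982 / 60
= 119.066 rad/s

119.066 rad/s


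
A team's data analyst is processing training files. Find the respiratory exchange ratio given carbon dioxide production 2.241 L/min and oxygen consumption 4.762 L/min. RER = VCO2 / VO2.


VCO2 = 2.241 L/min
VO2 = 4.762 L/min
RER = 2.241 / 4.762 = 0.4706

0.4706


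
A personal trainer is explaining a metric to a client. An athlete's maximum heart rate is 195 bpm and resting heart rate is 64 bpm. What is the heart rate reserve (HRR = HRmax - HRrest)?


HRR = HRmax - HRrest
= 195 - 64
= 131 bpm

131 bpm


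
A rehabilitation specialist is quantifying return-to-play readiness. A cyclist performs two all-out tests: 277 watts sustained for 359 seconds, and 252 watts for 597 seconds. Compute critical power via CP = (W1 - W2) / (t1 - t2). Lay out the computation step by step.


W1 = P1 * t1 = 277 * 359 = 99443 J
W2 = P2 * t2 = 252 * 597 = 150444 J
CP = (99443 - 150444) / (359 - 597)
= 214.29 W

214.29 W


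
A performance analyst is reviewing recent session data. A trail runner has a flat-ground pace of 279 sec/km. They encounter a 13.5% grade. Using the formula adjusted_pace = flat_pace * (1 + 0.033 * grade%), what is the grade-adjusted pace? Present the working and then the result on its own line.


Grade factor = 1 + 0.033 * 13.5 = 1.4455
Adjusted = 279 * 1.4455 = 403.29 sec/km

403.29 s/km


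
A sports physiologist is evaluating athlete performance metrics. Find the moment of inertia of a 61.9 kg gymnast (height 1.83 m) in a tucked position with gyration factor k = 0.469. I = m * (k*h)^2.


Radius of gyration = 0.469 * 1.83 = 0.85827 m
I = 61.9 * 0.85827^2
= 61.9 * 0.736627
= 45.597 kg*m^2

45.597 kg*m^2


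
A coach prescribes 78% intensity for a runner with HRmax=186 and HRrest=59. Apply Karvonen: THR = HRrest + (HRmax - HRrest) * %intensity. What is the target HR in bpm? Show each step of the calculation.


Heart rate reserve = 186 - 59 = 127
Intensity fraction = 78 / 100 = 0.78
THR = 59 + 127 * 0.78 = 158.06 bpm

158.06 bpm


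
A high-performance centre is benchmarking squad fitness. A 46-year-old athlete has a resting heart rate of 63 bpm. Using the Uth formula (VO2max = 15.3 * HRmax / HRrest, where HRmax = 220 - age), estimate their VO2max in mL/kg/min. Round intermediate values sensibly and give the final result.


HRmax = 220 - 46 = 174 bpm
Ratio = HRmax / HRrest = 174 / 63 = 2.7619
VO2max = 15.3 * 2.7619 = 42.26 mL/kg/min

42.26 mL/kg/min


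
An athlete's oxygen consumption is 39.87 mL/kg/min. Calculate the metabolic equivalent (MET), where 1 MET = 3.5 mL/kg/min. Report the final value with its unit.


MET = VO2 / 3.5
= 39.87 / 3.5
= 11.39 METs

11.39 METs


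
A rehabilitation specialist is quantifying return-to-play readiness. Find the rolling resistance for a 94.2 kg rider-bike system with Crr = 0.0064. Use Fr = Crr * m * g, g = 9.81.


m * g = 94.2 * 9.81 = 924.102 N
Fr = 0.0064 * 924.102 = 5.914 N

5.914 N


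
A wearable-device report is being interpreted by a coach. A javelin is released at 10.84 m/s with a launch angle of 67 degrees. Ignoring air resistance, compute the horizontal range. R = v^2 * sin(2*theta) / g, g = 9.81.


Launch speed squared = 117.5056
sin(2 * 67 deg) = 0.71934
Range = 117.5056 * 0.71934 / 9.81
= 8.616 m

8.616 m


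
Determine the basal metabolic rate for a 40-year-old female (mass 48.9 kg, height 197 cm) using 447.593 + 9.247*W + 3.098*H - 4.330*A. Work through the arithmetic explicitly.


BMR = 447.593 + 9.247*48.9 + 3.098*197 - 4.330*40
= 1336.88 kcal/day

1336.88 kcal/day


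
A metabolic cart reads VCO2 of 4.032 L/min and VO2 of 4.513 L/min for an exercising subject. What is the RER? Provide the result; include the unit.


RER = VCO2 / VO2 = 4.032 / 4.513 = 0.8934

0.8934


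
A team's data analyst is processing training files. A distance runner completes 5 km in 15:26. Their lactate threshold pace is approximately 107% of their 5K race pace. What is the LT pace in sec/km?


Convert to seconds: 15 min 26 s = 926 s
Pace per km = 926 / 5 = 185.2 s/km
LT pace = 185.2 * 1.07 = 198.16 s/km

198.16 s/km


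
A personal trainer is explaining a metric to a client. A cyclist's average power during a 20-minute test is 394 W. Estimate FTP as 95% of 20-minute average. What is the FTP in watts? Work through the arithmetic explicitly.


FTP = 20-min power * 0.95
= 394 * 0.95
= 374.3 W

374.3 W


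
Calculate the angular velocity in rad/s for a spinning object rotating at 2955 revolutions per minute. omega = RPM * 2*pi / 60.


omega = RPM * 2*pi / 60
= 2955 * 6.28318531 / 60
= 309.447 rad/s

309.447 rad/s


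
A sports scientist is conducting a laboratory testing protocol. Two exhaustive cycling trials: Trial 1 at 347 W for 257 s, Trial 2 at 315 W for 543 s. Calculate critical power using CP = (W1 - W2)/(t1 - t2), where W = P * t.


W1 = 347 * 257 = 89179 J
W2 = 315 * 543 = 171045 J
CP = (89179 - 171045) / (257 - 543)
= -81866 / -286
= 286.24 W

286.24 W


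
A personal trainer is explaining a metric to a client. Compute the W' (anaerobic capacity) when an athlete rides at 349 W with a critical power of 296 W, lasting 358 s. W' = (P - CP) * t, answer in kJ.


Above-CP power = 53 W
Duration = 358 s
W' = 53 * 358 = 18974 J
Convert: 18974 / 1000 = 18.974 kJ

18.974 kJ


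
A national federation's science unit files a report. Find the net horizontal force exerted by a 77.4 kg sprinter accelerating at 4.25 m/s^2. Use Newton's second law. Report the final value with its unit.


Newton's second law: F = m * a
F = 77.4 * 4.25 = 328.95 N

328.95 N


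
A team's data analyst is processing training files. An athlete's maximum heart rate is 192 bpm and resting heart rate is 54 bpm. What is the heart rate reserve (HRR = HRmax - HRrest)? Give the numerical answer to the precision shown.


HRR = HRmax - HRrest
= 192 - 54
= 138 bpm

138 bpm


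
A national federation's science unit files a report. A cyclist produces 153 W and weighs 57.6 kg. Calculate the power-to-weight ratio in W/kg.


P/W = power / mass
= 153 / 57.6
= 2.656 W/kg

2.656 W/kg


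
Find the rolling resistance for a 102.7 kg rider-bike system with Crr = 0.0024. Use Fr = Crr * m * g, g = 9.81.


m * g = 102.7 * 9.81 = 1007.487 N
Fr = 0.0024 * 1007.487 = 2.418 N

2.418 N


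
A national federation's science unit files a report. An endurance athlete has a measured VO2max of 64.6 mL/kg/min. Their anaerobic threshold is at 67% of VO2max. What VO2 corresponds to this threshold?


Anaerobic threshold VO2 = VO2max * 67%
= 64.6 * 0.67
= 43.28 mL/kg/min

43.28 mL/kg/min


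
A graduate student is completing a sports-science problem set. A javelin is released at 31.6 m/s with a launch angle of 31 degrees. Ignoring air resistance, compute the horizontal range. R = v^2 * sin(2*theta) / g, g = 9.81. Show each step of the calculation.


Launch speed squared = 998.56
sin(2 * 31 deg) = 0.882948
Range = 998.56 * 0.882948 / 9.81
= 89.875 m

89.875 m


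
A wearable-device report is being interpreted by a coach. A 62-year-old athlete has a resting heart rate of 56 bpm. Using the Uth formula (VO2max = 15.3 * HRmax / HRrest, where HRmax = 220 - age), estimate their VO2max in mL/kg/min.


HRmax = 220 - 62 = 158 bpm
Ratio = HRmax / HRrest = 158 / 56 = 2.8214
VO2max = 15.3 * 2.8214 = 43.17 mL/kg/min

43.17 mL/kg/min


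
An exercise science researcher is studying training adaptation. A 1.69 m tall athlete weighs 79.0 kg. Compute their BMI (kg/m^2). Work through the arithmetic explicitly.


height^2 = 2.8561 m^2
BMI = 79.0 / 2.8561 = 27.66 kg/m^2

27.66 kg/m^2


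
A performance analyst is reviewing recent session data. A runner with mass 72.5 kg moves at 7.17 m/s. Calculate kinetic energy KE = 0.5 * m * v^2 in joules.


v^2 = 7.17^2 = 51.4089
KE = 0.5 * 72.5 * 51.4089
= 1863.57 J

1863.57 J


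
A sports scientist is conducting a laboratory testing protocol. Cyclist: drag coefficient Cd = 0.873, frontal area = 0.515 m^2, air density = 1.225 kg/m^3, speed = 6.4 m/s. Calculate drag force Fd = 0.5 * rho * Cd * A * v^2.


v^2 = 6.4^2 = 40.96
Fd = 0.5 * 1.225 * 0.873 * 0.515 * 40.96
= 11.279 N

11.279 N


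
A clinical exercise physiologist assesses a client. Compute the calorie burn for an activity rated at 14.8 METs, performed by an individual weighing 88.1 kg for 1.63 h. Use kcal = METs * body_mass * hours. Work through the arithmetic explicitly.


Product of METs and mass = 14.8 * 88.1 = 1303.88
Total kcal = 1303.88 * 1.63 = 2125.32 kcal

2125.32 kcal


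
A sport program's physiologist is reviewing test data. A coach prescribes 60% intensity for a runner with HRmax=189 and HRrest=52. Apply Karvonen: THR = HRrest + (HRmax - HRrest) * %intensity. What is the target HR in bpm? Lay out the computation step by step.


Heart rate reserve = 189 - 52 = 137
Intensity fraction = 60 / 100 = 0.6
THR = 52 + 137 * 0.6 = 134.2 bpm

134.2 bpm


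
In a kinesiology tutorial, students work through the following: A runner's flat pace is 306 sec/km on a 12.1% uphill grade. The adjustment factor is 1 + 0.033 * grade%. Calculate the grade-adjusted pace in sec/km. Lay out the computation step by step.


Factor = 1 + 0.033 * 12.1 = 1.3993
Adjusted pace = 306 * 1.3993
= 428.19 sec/km

428.19 s/km


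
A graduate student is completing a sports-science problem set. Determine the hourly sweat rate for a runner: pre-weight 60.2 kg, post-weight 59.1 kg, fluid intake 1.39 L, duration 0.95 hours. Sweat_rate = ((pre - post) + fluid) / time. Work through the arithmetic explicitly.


Mass lost = 60.2 - 59.1 = 1.1 kg
Add fluid consumed: 1.1 + 1.39 = 2.49 L total sweat
Sweat rate = 2.49 / 0.95 = 2.621 L/h

2.621 L/h


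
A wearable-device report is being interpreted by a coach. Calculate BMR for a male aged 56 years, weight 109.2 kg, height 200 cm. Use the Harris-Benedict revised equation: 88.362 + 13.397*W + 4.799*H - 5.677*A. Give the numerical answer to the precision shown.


Substituting values:
W term = 13.397 * 109.2 = 1462.9524
H term = 4.799 * 200 = 959.8
A term = 5.677 * 56 = 317.912
BMR = 2193.2 kcal/day

2193.2 kcal/day


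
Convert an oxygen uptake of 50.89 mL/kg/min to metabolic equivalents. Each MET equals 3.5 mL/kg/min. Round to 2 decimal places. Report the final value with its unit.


One MET = 3.5 mL/kg/min
Number of METs = 50.89 / 3.5
= 14.54 METs

14.54 METs


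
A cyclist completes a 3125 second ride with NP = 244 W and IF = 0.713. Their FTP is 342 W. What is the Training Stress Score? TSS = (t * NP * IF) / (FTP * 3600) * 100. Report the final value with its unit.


t * NP * IF = 3125 * 244 * 0.713 = 543662.5
FTP * 3600 = 1231200
TSS = (543662.5 / 1231200) * 100 = 44.16

44.16 TSS


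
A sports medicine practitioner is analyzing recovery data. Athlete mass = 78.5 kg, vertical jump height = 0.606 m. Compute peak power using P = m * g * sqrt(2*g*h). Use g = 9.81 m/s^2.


sqrt(2 * 9.81 * 0.606) = sqrt(11.88972) = 3.448147 m/s
P = 78.5 * 9.81 * 3.448147
= 2655.37 W

2655.37 W


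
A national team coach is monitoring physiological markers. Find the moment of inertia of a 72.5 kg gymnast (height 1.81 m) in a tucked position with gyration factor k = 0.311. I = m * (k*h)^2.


Radius of gyration = 0.311 * 1.81 = 0.56291 m
I = 72.5 * 0.56291^2
= 72.5 * 0.316868
= 22.973 kg*m^2

22.973 kg*m^2


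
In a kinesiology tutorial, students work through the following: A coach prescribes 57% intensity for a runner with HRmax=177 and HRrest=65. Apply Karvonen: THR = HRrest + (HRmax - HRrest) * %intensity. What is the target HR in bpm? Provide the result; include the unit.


Heart rate reserve = 177 - 65 = 112
Intensity fraction = 57 / 100 = 0.57
THR = 65 + 112 * 0.57 = 128.84 bpm

128.84 bpm


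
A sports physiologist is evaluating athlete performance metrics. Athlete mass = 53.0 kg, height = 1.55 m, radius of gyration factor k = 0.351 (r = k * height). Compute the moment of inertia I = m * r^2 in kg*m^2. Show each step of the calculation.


r = k * height = 0.351 * 1.55 = 0.54405 m
r^2 = 0.54405^2 = 0.29599
I = 53.0 * 0.29599 = 15.687 kg*m^2

15.687 kg*m^2


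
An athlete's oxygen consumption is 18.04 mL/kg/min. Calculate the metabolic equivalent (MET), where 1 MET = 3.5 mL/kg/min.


MET = VO2 / 3.5
= 18.04 / 3.5
= 5.15 METs

5.15 METs


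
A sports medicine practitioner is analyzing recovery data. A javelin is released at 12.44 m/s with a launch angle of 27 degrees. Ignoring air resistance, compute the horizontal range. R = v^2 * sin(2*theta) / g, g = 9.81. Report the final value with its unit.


Launch speed squared = 154.7536
sin(2 * 27 deg) = 0.809017
Range = 154.7536 * 0.809017 / 9.81
= 12.762 m

12.762 m


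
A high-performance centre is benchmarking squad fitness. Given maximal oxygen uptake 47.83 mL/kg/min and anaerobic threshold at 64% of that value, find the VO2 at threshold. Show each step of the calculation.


Percentage as decimal = 0.64
VO2 at AT = 47.83 * 0.64 = 30.61 mL/kg/min

30.61 mL/kg/min


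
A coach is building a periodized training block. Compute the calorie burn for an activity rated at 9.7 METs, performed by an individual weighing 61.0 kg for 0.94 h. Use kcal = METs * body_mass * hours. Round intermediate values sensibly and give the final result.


Product of METs and mass = 9.7 * 61.0 = 591.7
Total kcal = 591.7 * 0.94 = 556.2 kcal

556.2 kcal


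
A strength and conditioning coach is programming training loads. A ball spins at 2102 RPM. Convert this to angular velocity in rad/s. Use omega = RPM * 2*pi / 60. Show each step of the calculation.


omega = 2102 * 2 * pi / 60
= 2102 * 6.28318531 / 60
= 13207.256 / 60
= 220.121 rad/s

220.121 rad/s


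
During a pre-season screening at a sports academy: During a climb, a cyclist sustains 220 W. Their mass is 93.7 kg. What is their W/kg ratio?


Power-to-weight = 220 W / 93.7 kg
= 2.348 W/kg

2.348 W/kg


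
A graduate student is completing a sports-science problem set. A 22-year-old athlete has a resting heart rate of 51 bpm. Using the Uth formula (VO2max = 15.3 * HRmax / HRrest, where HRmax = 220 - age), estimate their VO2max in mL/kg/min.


HRmax = 220 - 22 = 198 bpm
Ratio = HRmax / HRrest = 198 / 51 = 3.8824
VO2max = 15.3 * 3.8824 = 59.4 mL/kg/min

59.4 mL/kg/min


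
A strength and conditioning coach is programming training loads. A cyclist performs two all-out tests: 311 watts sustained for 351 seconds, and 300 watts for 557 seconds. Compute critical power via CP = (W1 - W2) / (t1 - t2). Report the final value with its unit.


W1 = P1 * t1 = 311 * 351 = 109161 J
W2 = P2 * t2 = 300 * 557 = 167100 J
CP = (109161 - 167100) / (351 - 557)
= 281.26 W

281.26 W
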